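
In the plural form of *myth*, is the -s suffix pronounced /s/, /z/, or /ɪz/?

The stem *myth* ends in a voiceless non-sibilant consonant.
The plural suffix surfaces as /ɪz/ after sibilants, /s/ after other voiceless consonants, and /z/ after other voiced sounds.
So the plural -s on *myth* is pronounced /s/.

/s/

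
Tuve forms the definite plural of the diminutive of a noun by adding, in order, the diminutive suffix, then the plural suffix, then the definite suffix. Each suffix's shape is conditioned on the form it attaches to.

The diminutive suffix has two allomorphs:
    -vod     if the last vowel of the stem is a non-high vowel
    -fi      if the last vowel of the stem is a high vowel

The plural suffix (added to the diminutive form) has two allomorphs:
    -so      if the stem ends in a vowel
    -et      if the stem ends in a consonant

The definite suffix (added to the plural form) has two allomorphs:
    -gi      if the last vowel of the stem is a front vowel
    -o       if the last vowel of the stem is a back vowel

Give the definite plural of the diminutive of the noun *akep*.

akepvodetgi

*akep*: last vowel = /e/, a non-high vowel → -vod → *akepvod*.
The diminutive form *akepvod* — final sound /d/ (a consonant) → -et → *akepvodet*.
Since the last vowel of the plural form *akepvodet* is /e/ (a front vowel), it takes -gi, giving *akepvodetgi*.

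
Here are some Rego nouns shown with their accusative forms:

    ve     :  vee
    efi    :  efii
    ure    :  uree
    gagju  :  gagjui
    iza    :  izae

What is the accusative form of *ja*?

jae

The pattern is height harmony: -i when the last vowel of the stem is a high vowel (*efi*, *gagju*); -e when the last vowel of the stem is a non-high vowel (*ve*, *ure*, *iza*).
*ja*: last vowel = /a/, a non-high vowel → -e → *jae*.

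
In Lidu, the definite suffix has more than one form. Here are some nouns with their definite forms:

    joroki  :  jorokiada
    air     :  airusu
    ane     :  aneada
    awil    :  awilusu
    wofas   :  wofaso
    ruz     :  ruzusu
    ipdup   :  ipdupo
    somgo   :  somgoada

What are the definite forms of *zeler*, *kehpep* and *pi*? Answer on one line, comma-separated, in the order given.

zelerusu, kehpepo, piada

The suffix is conditioned by the final sound: -o when the stem ends in a voiceless consonant (*wofas*, *ipdup*); -usu when the stem ends in a voiced consonant (*air*, *awil*, *ruz*); -ada when the stem ends in a vowel (*joroki*, *ane*, *somgo*).
*zeler*: final sound = /r/, a voiced consonant → -usu → *zelerusu*.
Since the final sound of *kehpep* is /p/ (a voiceless consonant), it takes -o, giving *kehpepo*.
Since the final sound of *pi* is /i/ (a vowel), it takes -ada, giving *piada*.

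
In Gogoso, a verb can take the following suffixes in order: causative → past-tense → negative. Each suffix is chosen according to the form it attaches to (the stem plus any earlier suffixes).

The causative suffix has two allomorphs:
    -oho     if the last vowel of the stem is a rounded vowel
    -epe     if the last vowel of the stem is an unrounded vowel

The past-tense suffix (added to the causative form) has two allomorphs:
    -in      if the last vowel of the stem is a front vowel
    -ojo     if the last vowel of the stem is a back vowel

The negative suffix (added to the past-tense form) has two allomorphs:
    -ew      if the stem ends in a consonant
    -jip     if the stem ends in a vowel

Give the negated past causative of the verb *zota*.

zotaepeinew

The last vowel of *zota* is /a/, which is an unrounded vowel, so the causative suffix is -epe, giving *zotaepe*.
The last vowel of the causative form *zotaepe* is /e/, which is a front vowel, so the past-tense suffix is -in, giving *zotaepein*.
The final sound of the past-tense form *zotaepein* is /n/, which is a consonant, so the negative suffix is -ew, giving *zotaepeinew*.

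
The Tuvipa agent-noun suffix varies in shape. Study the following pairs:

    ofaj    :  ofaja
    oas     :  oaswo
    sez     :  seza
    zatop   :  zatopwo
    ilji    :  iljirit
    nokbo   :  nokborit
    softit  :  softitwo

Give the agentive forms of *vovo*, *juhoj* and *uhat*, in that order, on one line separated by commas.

vovorit, juhoja, uhatwo

The suffix is conditioned by the final sound: -wo when the stem ends in a voiceless consonant (*oas*, *zatop*, *softit*); -a when the stem ends in a voiced consonant (*ofaj*, *sez*); -rit when the stem ends in a vowel (*ilji*, *nokbo*).
The final sound of *vovo* is /o/, which is a vowel, so the suffix is -rit, giving *vovorit*.
*juhoj*: final sound = /j/, a voiced consonant → -a → *juhoja*.
The final sound of *uhat* is /t/, which is a voiceless consonant, so the suffix is -wo, giving *uhatwo*.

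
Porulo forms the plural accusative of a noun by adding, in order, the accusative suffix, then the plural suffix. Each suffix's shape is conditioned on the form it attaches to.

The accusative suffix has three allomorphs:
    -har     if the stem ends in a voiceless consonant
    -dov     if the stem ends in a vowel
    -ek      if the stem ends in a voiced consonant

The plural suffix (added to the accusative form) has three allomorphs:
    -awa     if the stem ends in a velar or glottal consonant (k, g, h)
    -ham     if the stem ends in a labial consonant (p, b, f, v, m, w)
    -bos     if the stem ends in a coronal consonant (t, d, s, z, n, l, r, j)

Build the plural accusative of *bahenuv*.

Since the final sound of *bahenuv* is /v/ (a voiced consonant), it takes -ek, giving *bahenuvek*.
The final consonant of the accusative form *bahenuvek* is /k/, which is velar/glottal, so the plural suffix is -awa, giving *bahenuvekawa*.

bahenuvekawa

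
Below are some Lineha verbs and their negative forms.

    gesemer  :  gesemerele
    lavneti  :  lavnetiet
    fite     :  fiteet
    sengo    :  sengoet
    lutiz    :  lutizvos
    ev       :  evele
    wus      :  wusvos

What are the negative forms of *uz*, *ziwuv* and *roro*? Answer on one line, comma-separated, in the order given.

The pattern is sibilance of the final sound: -vos when the stem ends in a sibilant (*lutiz*, *wus*); -ele when the stem ends in a non-sibilant consonant (*gesemer*, *ev*); -et when the stem ends in a vowel (*lavneti*, *fite*, *sengo*).
Since the final sound of *uz* is /z/ (a sibilant), it takes -vos, giving *uzvos*.
*ziwuv* — final sound /v/ (a non-sibilant consonant) → -ele → *ziwuvele*.
The final sound of *roro* is /o/, which is a vowel, so the suffix is -et, giving *roroet*.

uzvos, ziwuvele, roroet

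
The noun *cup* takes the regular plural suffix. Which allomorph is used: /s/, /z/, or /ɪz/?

The stem *cup* ends in a voiceless non-sibilant consonant.
The plural suffix surfaces as /ɪz/ after sibilants, /s/ after other voiceless consonants, and /z/ after other voiced sounds.
So the plural -s on *cup* is pronounced /s/.

/s/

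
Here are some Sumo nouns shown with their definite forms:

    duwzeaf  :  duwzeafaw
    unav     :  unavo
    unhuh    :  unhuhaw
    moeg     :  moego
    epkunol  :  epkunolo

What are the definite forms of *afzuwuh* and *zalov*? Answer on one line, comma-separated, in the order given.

The pattern is voicing of the final consonant: -aw when the stem ends in a voiceless consonant (*duwzeaf*, *unhuh*); -o when the stem ends in a voiced consonant (*unav*, *moeg*, *epkunol*).
Since the final consonant of *afzuwuh* is /h/ (voiceless), it takes -aw, giving *afzuwuhaw*.
*zalov*: final consonant = /v/, voiced → -o → *zalovo*.

afzuwuhaw, zalovo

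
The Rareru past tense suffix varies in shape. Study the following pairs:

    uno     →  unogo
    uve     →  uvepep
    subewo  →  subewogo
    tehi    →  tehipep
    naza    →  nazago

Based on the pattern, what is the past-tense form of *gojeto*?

gojetogo

The pattern is front/back vowel harmony: -pep when the last vowel of the stem is a front vowel (*uve*, *tehi*); -go when the last vowel of the stem is a back vowel (*uno*, *subewo*, *naza*).
Since the last vowel of *gojeto* is /o/ (a back vowel), it takes -go, giving *gojetogo*.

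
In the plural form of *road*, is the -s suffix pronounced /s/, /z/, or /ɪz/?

/z/

The stem *road* ends in a voiced non-sibilant sound.
The plural suffix surfaces as /ɪz/ after sibilants, /s/ after other voiceless consonants, and /z/ after other voiced sounds.
So the plural -s on *road* is pronounced /z/.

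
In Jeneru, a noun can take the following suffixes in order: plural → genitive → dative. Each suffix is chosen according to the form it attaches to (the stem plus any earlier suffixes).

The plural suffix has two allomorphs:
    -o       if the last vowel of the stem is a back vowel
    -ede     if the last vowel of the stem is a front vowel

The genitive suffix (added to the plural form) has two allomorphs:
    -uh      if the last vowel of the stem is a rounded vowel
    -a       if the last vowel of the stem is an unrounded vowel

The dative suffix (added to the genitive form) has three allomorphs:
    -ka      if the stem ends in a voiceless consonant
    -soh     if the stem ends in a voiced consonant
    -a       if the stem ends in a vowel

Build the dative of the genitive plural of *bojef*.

bojefedeaa

*bojef*: last vowel = /e/, a front vowel → -ede → *bojefede*.
Since the last vowel of the plural form *bojefede* is /e/ (an unrounded vowel), it takes -a, giving *bojefedea*.
The genitive form *bojefedea* — final sound /a/ (a vowel) → -a → *bojefedeaa*.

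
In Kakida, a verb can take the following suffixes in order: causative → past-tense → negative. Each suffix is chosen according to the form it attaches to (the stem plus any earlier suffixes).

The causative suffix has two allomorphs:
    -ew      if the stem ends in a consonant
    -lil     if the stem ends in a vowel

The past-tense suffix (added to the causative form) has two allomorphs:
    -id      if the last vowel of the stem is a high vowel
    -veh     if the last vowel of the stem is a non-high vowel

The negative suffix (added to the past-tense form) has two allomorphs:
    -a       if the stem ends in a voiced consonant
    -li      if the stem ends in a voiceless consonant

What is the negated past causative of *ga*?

galilida

*ga* — final sound /a/ (a vowel) → -lil → *galil*.
The last vowel of the causative form *galil* is /i/, which is a high vowel, so the past-tense suffix is -id, giving *galilid*.
Since the final consonant of the past-tense form *galilid* is /d/ (voiced), it takes -a, giving *galilida*.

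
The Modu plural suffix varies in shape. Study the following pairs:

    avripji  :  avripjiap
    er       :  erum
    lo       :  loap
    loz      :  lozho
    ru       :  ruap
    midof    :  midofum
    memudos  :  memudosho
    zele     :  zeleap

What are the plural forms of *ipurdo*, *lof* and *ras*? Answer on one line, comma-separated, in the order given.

The suffix is conditioned by the final sound: -ho when the stem ends in a sibilant (*loz*, *memudos*); -um when the stem ends in a non-sibilant consonant (*er*, *midof*); -ap when the stem ends in a vowel (*avripji*, *lo*, *ru*, *zele*).
Since the final sound of *ipurdo* is /o/ (a vowel), it takes -ap, giving *ipurdoap*.
The final sound of *lof* is /f/, which is a non-sibilant consonant, so the suffix is -um, giving *lofum*.
*ras* — final sound /s/ (a sibilant) → -ho → *rasho*.

ipurdoap, lofum, rasho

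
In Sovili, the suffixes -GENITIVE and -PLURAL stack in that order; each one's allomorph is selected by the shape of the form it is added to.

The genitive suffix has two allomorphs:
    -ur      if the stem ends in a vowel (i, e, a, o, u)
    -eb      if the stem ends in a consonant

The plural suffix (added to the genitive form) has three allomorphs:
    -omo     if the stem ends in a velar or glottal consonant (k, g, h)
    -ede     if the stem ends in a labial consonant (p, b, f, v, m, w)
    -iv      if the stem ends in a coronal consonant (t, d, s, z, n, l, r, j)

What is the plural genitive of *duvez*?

duvezebede

*duvez*: final sound = /z/, a consonant → -eb → *duvezeb*.
The genitive form *duvezeb*: final consonant = /b/, labial → -ede → *duvezebede*.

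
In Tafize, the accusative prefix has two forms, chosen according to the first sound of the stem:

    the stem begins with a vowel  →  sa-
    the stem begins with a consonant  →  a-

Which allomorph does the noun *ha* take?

Since the first sound of *ha* is /h/ (a consonant), it takes a-.

a-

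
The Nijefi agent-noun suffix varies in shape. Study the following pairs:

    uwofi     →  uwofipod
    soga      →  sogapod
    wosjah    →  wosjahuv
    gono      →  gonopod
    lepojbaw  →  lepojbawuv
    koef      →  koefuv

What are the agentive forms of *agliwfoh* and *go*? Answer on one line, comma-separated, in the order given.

The alternation tracks the final sound of the stem — -uv when the stem ends in a consonant (*wosjah*, *lepojbaw*, *koef*); -pod when the stem ends in a vowel (*uwofi*, *soga*, *gono*).
*agliwfoh*: final sound = /h/, a consonant → -uv → *agliwfohuv*.
The final sound of *go* is /o/, which is a vowel, so the suffix is -pod, giving *gopod*.

agliwfohuv, gopod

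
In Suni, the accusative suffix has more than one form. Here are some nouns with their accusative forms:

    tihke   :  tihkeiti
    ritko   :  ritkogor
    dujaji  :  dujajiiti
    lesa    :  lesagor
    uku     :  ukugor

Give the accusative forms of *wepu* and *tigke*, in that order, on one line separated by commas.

wepugor, tigkeiti

The suffix is conditioned by the last vowel: -iti when the last vowel of the stem is a front vowel (*tihke*, *dujaji*); -gor when the last vowel of the stem is a back vowel (*ritko*, *lesa*, *uku*).
*wepu* — last vowel /u/ (a back vowel) → -gor → *wepugor*.
Since the last vowel of *tigke* is /e/ (a front vowel), it takes -iti, giving *tigkeiti*.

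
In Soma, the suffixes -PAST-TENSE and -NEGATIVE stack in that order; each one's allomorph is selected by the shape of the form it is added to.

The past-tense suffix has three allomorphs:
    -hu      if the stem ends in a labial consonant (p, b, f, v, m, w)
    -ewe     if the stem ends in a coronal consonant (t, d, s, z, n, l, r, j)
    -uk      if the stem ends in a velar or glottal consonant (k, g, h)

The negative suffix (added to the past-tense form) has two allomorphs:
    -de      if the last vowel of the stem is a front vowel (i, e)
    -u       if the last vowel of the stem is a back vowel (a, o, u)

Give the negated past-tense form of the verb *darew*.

*darew*: final consonant = /w/, labial → -hu → *darewhu*.
The past-tense form *darewhu* — last vowel /u/ (a back vowel) → -u → *darewhuu*.

darewhuu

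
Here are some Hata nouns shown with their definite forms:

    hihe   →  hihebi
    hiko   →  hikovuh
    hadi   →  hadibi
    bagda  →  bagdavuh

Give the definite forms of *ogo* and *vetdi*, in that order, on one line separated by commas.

ogovuh, vetdibi

The suffix is conditioned by the last vowel: -bi when the last vowel of the stem is a front vowel (*hihe*, *hadi*); -vuh when the last vowel of the stem is a back vowel (*hiko*, *bagda*).
The last vowel of *ogo* is /o/, which is a back vowel, so the suffix is -vuh, giving *ogovuh*.
The last vowel of *vetdi* is /i/, which is a front vowel, so the suffix is -bi, giving *vetdibi*.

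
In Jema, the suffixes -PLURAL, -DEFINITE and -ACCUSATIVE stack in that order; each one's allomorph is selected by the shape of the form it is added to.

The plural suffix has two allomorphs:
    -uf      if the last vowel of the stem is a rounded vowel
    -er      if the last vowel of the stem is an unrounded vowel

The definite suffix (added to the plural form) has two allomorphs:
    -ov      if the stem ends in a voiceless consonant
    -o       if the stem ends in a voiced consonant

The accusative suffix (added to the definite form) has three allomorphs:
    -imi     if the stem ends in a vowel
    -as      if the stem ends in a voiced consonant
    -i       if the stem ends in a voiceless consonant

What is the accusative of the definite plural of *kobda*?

kobdaeroimi

Since the last vowel of *kobda* is /a/ (an unrounded vowel), it takes -er, giving *kobdaer*.
The plural form *kobdaer*: final consonant = /r/, voiced → -o → *kobdaero*.
The final sound of the definite form *kobdaero* is /o/, which is a vowel, so the accusative suffix is -imi, giving *kobdaeroimi*.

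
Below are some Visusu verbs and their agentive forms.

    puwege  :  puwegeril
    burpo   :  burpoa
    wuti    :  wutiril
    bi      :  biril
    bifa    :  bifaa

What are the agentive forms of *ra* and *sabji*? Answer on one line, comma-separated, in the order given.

raa, sabjiril

The alternation tracks the last vowel of the stem — -ril when the last vowel of the stem is a front vowel (*puwege*, *wuti*, *bi*); -a when the last vowel of the stem is a back vowel (*burpo*, *bifa*).
Since the last vowel of *ra* is /a/ (a back vowel), it takes -a, giving *raa*.
*sabji* — last vowel /i/ (a front vowel) → -ril → *sabjiril*.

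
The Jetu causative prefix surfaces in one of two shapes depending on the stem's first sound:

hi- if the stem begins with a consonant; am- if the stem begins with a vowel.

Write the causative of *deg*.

*deg*: first sound = /d/, a consonant → hi- → *hideg*.

hideg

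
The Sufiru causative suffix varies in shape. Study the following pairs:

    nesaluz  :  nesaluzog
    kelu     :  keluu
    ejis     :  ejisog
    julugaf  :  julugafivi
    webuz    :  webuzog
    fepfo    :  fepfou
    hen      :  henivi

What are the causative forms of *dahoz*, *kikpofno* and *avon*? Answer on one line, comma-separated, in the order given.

dahozog, kikpofnou, avonivi

The alternation tracks the final sound of the stem — -og when the stem ends in a sibilant (*nesaluz*, *ejis*, *webuz*); -ivi when the stem ends in a non-sibilant consonant (*julugaf*, *hen*); -u when the stem ends in a vowel (*kelu*, *fepfo*).
*dahoz* — final sound /z/ (a sibilant) → -og → *dahozog*.
*kikpofno*: final sound = /o/, a vowel → -u → *kikpofnou*.
*avon*: final sound = /n/, a non-sibilant consonant → -ivi → *avonivi*.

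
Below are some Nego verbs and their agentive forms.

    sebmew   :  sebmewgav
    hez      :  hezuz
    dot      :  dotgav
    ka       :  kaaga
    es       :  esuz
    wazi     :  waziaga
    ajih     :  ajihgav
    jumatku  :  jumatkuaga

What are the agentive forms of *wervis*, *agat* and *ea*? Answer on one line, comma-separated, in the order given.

wervisuz, agatgav, eaaga

The alternation tracks the final sound of the stem — -uz when the stem ends in a sibilant (*hez*, *es*); -gav when the stem ends in a non-sibilant consonant (*sebmew*, *dot*, *ajih*); -aga when the stem ends in a vowel (*ka*, *wazi*, *jumatku*).
Since the final sound of *wervis* is /s/ (a sibilant), it takes -uz, giving *wervisuz*.
Since the final sound of *agat* is /t/ (a non-sibilant consonant), it takes -gav, giving *agatgav*.
*ea* — final sound /a/ (a vowel) → -aga → *eaaga*.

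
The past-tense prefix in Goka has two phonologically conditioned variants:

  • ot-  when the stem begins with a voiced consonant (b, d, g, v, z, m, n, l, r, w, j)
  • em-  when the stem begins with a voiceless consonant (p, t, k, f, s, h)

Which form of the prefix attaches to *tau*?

em-

The first consonant of *tau* is /t/, which is voiceless, so the prefix is em-.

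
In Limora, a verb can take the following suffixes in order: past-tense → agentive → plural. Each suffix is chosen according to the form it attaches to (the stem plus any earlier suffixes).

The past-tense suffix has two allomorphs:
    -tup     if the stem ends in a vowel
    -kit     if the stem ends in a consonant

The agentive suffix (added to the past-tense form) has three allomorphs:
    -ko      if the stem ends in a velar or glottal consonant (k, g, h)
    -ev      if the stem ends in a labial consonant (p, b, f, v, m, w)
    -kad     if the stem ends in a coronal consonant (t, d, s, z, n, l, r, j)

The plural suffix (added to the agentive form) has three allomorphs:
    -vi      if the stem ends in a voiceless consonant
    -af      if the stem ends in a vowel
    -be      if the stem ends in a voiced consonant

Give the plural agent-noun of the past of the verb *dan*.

The final sound of *dan* is /n/, which is a consonant, so the past-tense suffix is -kit, giving *dankit*.
Since the final consonant of the past-tense form *dankit* is /t/ (coronal), it takes -kad, giving *dankitkad*.
The final sound of the agentive form *dankitkad* is /d/, which is a voiced consonant, so the plural suffix is -be, giving *dankitkadbe*.

dankitkadbe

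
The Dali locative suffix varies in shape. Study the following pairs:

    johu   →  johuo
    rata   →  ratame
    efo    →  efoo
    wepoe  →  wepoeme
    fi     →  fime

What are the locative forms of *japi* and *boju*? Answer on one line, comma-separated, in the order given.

The suffix is conditioned by the last vowel: -o when the last vowel of the stem is a rounded vowel (*johu*, *efo*); -me when the last vowel of the stem is an unrounded vowel (*rata*, *wepoe*, *fi*).
*japi* — last vowel /i/ (an unrounded vowel) → -me → *japime*.
*boju* — last vowel /u/ (a rounded vowel) → -o → *bojuo*.

japime, bojuo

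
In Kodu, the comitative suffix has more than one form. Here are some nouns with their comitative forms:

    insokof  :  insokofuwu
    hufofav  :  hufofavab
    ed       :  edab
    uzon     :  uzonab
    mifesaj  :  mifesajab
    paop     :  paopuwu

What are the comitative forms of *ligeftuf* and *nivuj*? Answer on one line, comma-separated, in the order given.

ligeftufuwu, nivujab

Looking at the final consonant of each stem: -uwu when the stem ends in a voiceless consonant (*insokof*, *paop*); -ab when the stem ends in a voiced consonant (*hufofav*, *ed*, *uzon*, *mifesaj*).
The final consonant of *ligeftuf* is /f/, which is voiceless, so the suffix is -uwu, giving *ligeftufuwu*.
*nivuj*: final consonant = /j/, voiced → -ab → *nivujab*.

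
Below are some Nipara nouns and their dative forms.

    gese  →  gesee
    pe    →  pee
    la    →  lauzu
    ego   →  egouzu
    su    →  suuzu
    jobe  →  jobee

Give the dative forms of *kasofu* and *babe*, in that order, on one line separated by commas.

kasofuuzu, babee

The alternation tracks the last vowel of the stem — -e when the last vowel of the stem is a front vowel (*gese*, *pe*, *jobe*); -uzu when the last vowel of the stem is a back vowel (*la*, *ego*, *su*).
*kasofu*: last vowel = /u/, a back vowel → -uzu → *kasofuuzu*.
The last vowel of *babe* is /e/, which is a front vowel, so the suffix is -e, giving *babee*.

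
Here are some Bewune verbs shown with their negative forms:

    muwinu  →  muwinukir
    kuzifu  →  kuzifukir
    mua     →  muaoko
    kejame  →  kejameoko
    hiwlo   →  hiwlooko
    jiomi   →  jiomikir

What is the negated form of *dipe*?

The pattern is height harmony: -kir when the last vowel of the stem is a high vowel (*muwinu*, *kuzifu*, *jiomi*); -oko when the last vowel of the stem is a non-high vowel (*mua*, *kejame*, *hiwlo*).
Since the last vowel of *dipe* is /e/ (a non-high vowel), it takes -oko, giving *dipeoko*.

dipeoko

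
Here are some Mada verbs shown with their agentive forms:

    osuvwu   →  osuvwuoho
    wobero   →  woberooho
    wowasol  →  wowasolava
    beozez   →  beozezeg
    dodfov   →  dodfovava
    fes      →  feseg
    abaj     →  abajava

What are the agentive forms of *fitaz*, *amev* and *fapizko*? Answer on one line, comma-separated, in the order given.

fitazeg, amevava, fapizkooho

The suffix is conditioned by the final sound: -eg when the stem ends in a sibilant (*beozez*, *fes*); -ava when the stem ends in a non-sibilant consonant (*wowasol*, *dodfov*, *abaj*); -oho when the stem ends in a vowel (*osuvwu*, *wobero*).
*fitaz* — final sound /z/ (a sibilant) → -eg → *fitazeg*.
The final sound of *amev* is /v/, which is a non-sibilant consonant, so the suffix is -ava, giving *amevava*.
*fapizko*: final sound = /o/, a vowel → -oho → *fapizkooho*.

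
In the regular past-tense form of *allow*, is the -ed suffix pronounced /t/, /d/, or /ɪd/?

The stem *allow* ends in a voiced sound other than /d/.
The -ed suffix is realized as /ɪd/ after /t, d/; as /t/ after other voiceless consonants; and as /d/ after other voiced sounds.
So -ed on *allow* is pronounced /d/.

/d/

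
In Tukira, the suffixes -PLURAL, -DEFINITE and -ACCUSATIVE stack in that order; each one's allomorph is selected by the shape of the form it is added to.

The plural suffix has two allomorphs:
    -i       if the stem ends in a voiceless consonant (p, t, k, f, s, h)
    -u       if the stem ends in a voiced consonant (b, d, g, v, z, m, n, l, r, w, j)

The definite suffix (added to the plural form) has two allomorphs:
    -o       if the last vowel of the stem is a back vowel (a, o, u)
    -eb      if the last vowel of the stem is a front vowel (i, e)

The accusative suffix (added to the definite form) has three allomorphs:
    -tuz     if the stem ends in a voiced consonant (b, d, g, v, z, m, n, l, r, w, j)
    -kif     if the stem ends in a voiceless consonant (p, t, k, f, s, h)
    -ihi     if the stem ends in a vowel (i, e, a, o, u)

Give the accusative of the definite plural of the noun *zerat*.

zeratiebtuz

*zerat* — final consonant /t/ (voiceless) → -i → *zerati*.
The plural form *zerati*: last vowel = /i/, a front vowel → -eb → *zeratieb*.
The definite form *zeratieb* — final sound /b/ (a voiced consonant) → -tuz → *zeratiebtuz*.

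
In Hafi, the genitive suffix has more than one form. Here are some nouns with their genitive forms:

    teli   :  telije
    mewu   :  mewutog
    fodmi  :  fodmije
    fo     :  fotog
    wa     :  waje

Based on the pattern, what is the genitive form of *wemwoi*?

The alternation tracks the last vowel of the stem — -tog when the last vowel of the stem is a rounded vowel (*mewu*, *fo*); -je when the last vowel of the stem is an unrounded vowel (*teli*, *fodmi*, *wa*).
Since the last vowel of *wemwoi* is /i/ (an unrounded vowel), it takes -je, giving *wemwoije*.

wemwoije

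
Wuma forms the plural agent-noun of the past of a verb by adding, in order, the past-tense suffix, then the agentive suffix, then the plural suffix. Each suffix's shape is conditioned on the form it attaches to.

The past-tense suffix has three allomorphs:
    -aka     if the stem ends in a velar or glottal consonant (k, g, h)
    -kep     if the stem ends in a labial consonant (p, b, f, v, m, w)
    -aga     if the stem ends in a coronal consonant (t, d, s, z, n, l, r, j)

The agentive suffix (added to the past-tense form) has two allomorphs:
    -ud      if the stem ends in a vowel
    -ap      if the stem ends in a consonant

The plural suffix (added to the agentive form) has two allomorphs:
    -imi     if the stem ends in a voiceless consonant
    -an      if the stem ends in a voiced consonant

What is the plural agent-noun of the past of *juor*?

juoragaudan

The final consonant of *juor* is /r/, which is coronal, so the past-tense suffix is -aga, giving *juoraga*.
The past-tense form *juoraga* — final sound /a/ (a vowel) → -ud → *juoragaud*.
Since the final consonant of the agentive form *juoragaud* is /d/ (voiced), it takes -an, giving *juoragaudan*.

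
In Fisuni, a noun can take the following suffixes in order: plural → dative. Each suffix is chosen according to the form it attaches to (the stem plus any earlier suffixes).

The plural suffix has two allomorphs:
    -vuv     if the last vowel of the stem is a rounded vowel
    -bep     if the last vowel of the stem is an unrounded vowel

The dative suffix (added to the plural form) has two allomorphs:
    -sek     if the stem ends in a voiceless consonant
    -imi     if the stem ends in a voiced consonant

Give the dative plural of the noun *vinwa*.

Since the last vowel of *vinwa* is /a/ (an unrounded vowel), it takes -bep, giving *vinwabep*.
The final consonant of the plural form *vinwabep* is /p/, which is voiceless, so the dative suffix is -sek, giving *vinwabepsek*.

vinwabepsek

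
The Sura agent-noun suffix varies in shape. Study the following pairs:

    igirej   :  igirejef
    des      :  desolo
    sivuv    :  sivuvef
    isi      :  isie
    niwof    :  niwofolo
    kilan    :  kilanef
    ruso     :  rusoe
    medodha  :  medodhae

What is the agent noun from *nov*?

The alternation tracks the final sound of the stem — -olo when the stem ends in a voiceless consonant (*des*, *niwof*); -ef when the stem ends in a voiced consonant (*igirej*, *sivuv*, *kilan*); -e when the stem ends in a vowel (*isi*, *ruso*, *medodha*).
*nov*: final sound = /v/, a voiced consonant → -ef → *novef*.

novef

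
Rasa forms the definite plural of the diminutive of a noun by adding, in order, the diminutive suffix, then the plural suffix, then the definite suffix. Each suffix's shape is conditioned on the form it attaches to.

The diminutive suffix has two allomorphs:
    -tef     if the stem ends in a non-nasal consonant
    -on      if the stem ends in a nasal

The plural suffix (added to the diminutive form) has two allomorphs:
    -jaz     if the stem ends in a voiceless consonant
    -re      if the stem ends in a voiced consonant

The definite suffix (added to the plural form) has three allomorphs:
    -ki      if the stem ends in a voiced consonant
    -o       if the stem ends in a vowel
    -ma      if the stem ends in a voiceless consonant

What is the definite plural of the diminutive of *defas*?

*defas* — final consonant /s/ (non-nasal) → -tef → *defastef*.
The final consonant of the diminutive form *defastef* is /f/, which is voiceless, so the plural suffix is -jaz, giving *defastefjaz*.
Since the final sound of the plural form *defastefjaz* is /z/ (a voiced consonant), it takes -ki, giving *defastefjazki*.

defastefjazki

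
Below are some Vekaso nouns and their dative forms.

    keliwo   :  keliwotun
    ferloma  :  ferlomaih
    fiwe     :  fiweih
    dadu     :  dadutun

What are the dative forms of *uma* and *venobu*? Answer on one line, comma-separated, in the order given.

The alternation tracks the last vowel of the stem — -tun when the last vowel of the stem is a rounded vowel (*keliwo*, *dadu*); -ih when the last vowel of the stem is an unrounded vowel (*ferloma*, *fiwe*).
*uma* — last vowel /a/ (an unrounded vowel) → -ih → *umaih*.
Since the last vowel of *venobu* is /u/ (a rounded vowel), it takes -tun, giving *venobutun*.

umaih, venobutun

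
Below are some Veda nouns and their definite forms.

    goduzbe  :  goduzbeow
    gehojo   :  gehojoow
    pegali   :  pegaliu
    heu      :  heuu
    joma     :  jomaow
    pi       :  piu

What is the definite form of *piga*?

pigaow

The suffix is conditioned by the last vowel: -u when the last vowel of the stem is a high vowel (*pegali*, *heu*, *pi*); -ow when the last vowel of the stem is a non-high vowel (*goduzbe*, *gehojo*, *joma*).
*piga* — last vowel /a/ (a non-high vowel) → -ow → *pigaow*.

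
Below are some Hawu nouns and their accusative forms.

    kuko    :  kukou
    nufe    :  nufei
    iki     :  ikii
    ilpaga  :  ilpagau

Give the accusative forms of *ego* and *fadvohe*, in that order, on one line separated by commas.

egou, fadvohei

The pattern is front/back vowel harmony: -i when the last vowel of the stem is a front vowel (*nufe*, *iki*); -u when the last vowel of the stem is a back vowel (*kuko*, *ilpaga*).
*ego*: last vowel = /o/, a back vowel → -u → *egou*.
*fadvohe*: last vowel = /e/, a front vowel → -i → *fadvohei*.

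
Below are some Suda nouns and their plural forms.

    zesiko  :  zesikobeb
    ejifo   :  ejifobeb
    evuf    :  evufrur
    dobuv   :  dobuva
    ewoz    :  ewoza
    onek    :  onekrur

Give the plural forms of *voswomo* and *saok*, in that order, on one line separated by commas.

The alternation tracks the final sound of the stem — -rur when the stem ends in a voiceless consonant (*evuf*, *onek*); -a when the stem ends in a voiced consonant (*dobuv*, *ewoz*); -beb when the stem ends in a vowel (*zesiko*, *ejifo*).
Since the final sound of *voswomo* is /o/ (a vowel), it takes -beb, giving *voswomobeb*.
*saok*: final sound = /k/, a voiceless consonant → -rur → *saokrur*.

voswomobeb, saokrur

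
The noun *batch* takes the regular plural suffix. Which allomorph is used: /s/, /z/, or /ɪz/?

The stem *batch* ends in a sibilant (/s, z, ʃ, ʒ, tʃ, dʒ/).
The plural suffix surfaces as /ɪz/ after sibilants, /s/ after other voiceless consonants, and /z/ after other voiced sounds.
So the plural -s on *batch* is pronounced /ɪz/.

/ɪz/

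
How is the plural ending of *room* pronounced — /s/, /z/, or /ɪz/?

/z/

The stem *room* ends in a voiced non-sibilant sound.
The plural suffix surfaces as /ɪz/ after sibilants, /s/ after other voiceless consonants, and /z/ after other voiced sounds.
So the plural -s on *room* is pronounced /z/.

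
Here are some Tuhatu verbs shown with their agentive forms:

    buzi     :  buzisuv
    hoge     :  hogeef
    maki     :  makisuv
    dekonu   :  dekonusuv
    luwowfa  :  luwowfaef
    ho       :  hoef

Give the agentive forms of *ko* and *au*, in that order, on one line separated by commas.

koef, ausuv

Looking at the last vowel of each stem: -suv when the last vowel of the stem is a high vowel (*buzi*, *maki*, *dekonu*); -ef when the last vowel of the stem is a non-high vowel (*hoge*, *luwowfa*, *ho*).
*ko* — last vowel /o/ (a non-high vowel) → -ef → *koef*.
*au*: last vowel = /u/, a high vowel → -suv → *ausuv*.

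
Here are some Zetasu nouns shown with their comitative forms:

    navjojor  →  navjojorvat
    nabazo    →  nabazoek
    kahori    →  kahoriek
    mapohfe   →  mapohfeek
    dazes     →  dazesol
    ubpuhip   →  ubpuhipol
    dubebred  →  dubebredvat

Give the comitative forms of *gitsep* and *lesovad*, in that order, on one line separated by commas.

gitsepol, lesovadvat

The pattern is voicing of the final sound: -ol when the stem ends in a voiceless consonant (*dazes*, *ubpuhip*); -vat when the stem ends in a voiced consonant (*navjojor*, *dubebred*); -ek when the stem ends in a vowel (*nabazo*, *kahori*, *mapohfe*).
The final sound of *gitsep* is /p/, which is a voiceless consonant, so the suffix is -ol, giving *gitsepol*.
*lesovad* — final sound /d/ (a voiced consonant) → -vat → *lesovadvat*.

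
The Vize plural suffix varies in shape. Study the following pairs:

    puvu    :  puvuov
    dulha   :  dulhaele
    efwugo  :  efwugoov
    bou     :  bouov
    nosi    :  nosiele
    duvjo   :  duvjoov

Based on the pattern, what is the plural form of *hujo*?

hujoov

The pattern is rounding harmony: -ov when the last vowel of the stem is a rounded vowel (*puvu*, *efwugo*, *bou*, *duvjo*); -ele when the last vowel of the stem is an unrounded vowel (*dulha*, *nosi*).
Since the last vowel of *hujo* is /o/ (a rounded vowel), it takes -ov, giving *hujoov*.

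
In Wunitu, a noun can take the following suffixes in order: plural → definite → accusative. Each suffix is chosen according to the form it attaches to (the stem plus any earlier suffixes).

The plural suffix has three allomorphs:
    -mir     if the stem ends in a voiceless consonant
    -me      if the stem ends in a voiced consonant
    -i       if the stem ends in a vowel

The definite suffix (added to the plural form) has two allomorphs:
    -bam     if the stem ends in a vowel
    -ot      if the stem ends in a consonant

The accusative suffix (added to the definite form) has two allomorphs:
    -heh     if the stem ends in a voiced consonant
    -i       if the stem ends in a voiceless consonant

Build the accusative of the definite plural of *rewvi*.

*rewvi* — final sound /i/ (a vowel) → -i → *rewvii*.
The plural form *rewvii* — final sound /i/ (a vowel) → -bam → *rewviibam*.
The definite form *rewviibam* — final consonant /m/ (voiced) → -heh → *rewviibamheh*.

rewviibamheh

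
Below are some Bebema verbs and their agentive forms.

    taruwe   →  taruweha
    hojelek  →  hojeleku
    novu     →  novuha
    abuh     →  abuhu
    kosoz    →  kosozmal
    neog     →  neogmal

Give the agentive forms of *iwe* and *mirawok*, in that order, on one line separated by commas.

iweha, mirawoku

The suffix is conditioned by the final sound: -u when the stem ends in a voiceless consonant (*hojelek*, *abuh*); -mal when the stem ends in a voiced consonant (*kosoz*, *neog*); -ha when the stem ends in a vowel (*taruwe*, *novu*).
The final sound of *iwe* is /e/, which is a vowel, so the suffix is -ha, giving *iweha*.
Since the final sound of *mirawok* is /k/ (a voiceless consonant), it takes -u, giving *mirawoku*.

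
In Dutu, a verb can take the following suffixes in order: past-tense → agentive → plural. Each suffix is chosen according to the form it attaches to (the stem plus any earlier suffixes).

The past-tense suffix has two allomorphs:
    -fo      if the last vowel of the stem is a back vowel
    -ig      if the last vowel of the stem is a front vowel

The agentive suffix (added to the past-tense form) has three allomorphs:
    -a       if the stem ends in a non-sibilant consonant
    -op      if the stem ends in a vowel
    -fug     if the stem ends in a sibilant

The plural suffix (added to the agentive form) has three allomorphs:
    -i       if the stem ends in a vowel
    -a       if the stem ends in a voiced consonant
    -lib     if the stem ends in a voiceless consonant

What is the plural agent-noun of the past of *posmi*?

*posmi* — last vowel /i/ (a front vowel) → -ig → *posmiig*.
The past-tense form *posmiig* — final sound /g/ (a non-sibilant consonant) → -a → *posmiiga*.
The final sound of the agentive form *posmiiga* is /a/, which is a vowel, so the plural suffix is -i, giving *posmiigai*.

posmiigai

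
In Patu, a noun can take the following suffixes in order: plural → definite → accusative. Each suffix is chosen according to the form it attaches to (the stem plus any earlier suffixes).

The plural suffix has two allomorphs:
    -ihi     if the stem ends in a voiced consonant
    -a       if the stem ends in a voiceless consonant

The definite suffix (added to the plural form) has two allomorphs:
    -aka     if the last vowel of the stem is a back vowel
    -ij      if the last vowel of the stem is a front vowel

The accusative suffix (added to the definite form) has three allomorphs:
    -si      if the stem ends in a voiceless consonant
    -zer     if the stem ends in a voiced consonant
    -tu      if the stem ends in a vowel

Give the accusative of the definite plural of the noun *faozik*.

faozikaakatu

Since the final consonant of *faozik* is /k/ (voiceless), it takes -a, giving *faozika*.
The plural form *faozika* — last vowel /a/ (a back vowel) → -aka → *faozikaaka*.
The definite form *faozikaaka*: final sound = /a/, a vowel → -tu → *faozikaakatu*.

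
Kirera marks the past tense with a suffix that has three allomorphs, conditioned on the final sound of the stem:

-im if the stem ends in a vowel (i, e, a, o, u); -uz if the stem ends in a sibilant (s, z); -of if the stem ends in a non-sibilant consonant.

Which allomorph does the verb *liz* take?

-uz

*liz* — final sound /z/ (a sibilant) → -uz.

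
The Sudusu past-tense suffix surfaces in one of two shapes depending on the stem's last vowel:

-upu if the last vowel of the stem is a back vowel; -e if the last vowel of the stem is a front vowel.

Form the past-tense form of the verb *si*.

sie

Since the last vowel of *si* is /i/ (a front vowel), it takes -e, giving *sie*.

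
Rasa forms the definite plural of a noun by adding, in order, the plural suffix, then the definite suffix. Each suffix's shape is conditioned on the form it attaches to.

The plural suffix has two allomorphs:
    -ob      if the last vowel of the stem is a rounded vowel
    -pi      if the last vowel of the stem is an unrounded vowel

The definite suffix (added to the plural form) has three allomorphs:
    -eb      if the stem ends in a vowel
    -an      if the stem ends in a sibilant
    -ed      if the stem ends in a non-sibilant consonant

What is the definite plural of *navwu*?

The last vowel of *navwu* is /u/, which is a rounded vowel, so the plural suffix is -ob, giving *navwuob*.
Since the final sound of the plural form *navwuob* is /b/ (a non-sibilant consonant), it takes -ed, giving *navwuobed*.

navwuobed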